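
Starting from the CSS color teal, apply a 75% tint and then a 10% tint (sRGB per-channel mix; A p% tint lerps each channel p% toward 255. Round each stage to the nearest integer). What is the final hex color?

#c5e2e2

CSS teal is rgb(0, 128, 128).
A 75% tint moves each channel 75% toward 255:
  R: 0 + 0.75×(255−0) = 0 + 191.25 = 191.25 → 191
  G: 128 + 95.25 = 223.25 → 223
  B: 128 + 95.25 = 223.25 → 223
After the tint: rgb(191, 223, 223) = #bfdfdf.
Lerp each channel 10% toward 255:
  R: 191 + 0.1×(255−191) = 191 + 6.4 = 197.4 → 197
  G: 223 + 0.1×(255−223) = 223 + 3.2 = 226.2 → 226
  B: 223 + 0.1×(255−223) = 223 + 3.2 = 226.2 → 226
rgb(197, 226, 226) = #c5e2e2.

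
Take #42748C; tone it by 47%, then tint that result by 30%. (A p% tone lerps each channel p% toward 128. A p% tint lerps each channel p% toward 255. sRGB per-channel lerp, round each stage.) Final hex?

#42748C is rgb(66, 116, 140).
A 47% tone moves each channel 47% toward 128:
  R: 66 + 29.14 = 95.14 → 95
  G: 116 + 0.47×(128−116) = 116 + 5.64 = 121.64 → 122
  B: 140 − 5.64 = 134.36 → 134
After the tone: rgb(95, 122, 134) = #5F7A86.
A 30% tint moves each channel 30% toward 255:
  R: 95 + 0.3×(255−95) = 95 + 48 = 143 → 143
  G: 122 + 0.3×(255−122) = 122 + 39.9 = 161.9 → 162
  B: 134 + 36.3 = 170.3 → 170
rgb(143, 162, 170) = #8FA2AA.

#8FA2AA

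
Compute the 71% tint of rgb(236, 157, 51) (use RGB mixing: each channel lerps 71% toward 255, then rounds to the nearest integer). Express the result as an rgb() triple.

Per channel, c → c + 0.71(255 − c):
  R: 236 + 0.71×(255−236) = 236 + 13.49 = 249.49 → 249
  G: 157 + 0.71×(255−157) = 157 + 69.58 = 226.58 → 227
  B: 51 + 0.71×(255−51) = 51 + 144.84 = 195.84 → 196

rgb(249, 227, 196)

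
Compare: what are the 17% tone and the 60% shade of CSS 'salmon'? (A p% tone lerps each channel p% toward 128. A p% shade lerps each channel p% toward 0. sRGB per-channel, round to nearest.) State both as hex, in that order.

#E58074, #64332E

CSS salmon is rgb(250, 128, 114).
17% tone:
  R: 250 + 0.17×(128−250) = 250 − 20.74 = 229.26 → 229
  G: 128 + 0.17×(128−128) = 128 + 0 = 128 → 128
  B: 114 + 0.17×(128−114) = 114 + 2.38 = 116.38 → 116
  → #E58074
60% shade:
  R: 250 + 0.6×(0−250) = 250 − 150 = 100 → 100
  G: 128 − 76.8 = 51.2 → 51
  B: 114 − 68.4 = 45.6 → 46
  → #64332E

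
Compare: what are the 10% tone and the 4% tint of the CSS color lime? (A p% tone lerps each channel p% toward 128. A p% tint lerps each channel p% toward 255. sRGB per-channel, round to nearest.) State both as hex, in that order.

CSS lime is rgb(0, 255, 0).
10% tone:
  R: 0 + 0.1×(128−0) = 0 + 12.8 = 12.8 → 13
  G: 255 + 0.1×(128−255) = 255 − 12.7 = 242.3 → 242
  B: 0 + 0.1×(128−0) = 0 + 12.8 = 12.8 → 13
  → #0df20d
4% tint:
  R: 0 + 10.2 = 10.2 → 10
  G: 255 + 0 = 255 → 255
  B: 0 + 0.04×(255−0) = 0 + 10.2 = 10.2 → 10
  → #0aff0a

#0df20d, #0aff0a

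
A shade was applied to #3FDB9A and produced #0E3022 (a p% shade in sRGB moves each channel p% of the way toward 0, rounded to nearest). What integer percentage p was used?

78%

#3FDB9A is rgb(63, 219, 154); #0E3022 is rgb(14, 48, 34).
On the G channel (widest range): 48 ≈ 219 + (p/100)(0 − 219), so p ≈ 100×(48 − 219)/(0 − 219) = -17100/-219 = 78.08.
p = 78 reproduces all three channels after rounding.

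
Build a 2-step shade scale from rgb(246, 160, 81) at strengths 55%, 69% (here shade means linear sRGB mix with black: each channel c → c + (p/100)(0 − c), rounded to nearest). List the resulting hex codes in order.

55%: (246 − 135.3 = 110.7→111, 160 − 88 = 72→72, 81 − 44.55 = 36.45→36) → #6F4824
69%: (246 − 169.74 = 76.26→76, 160 − 110.4 = 49.6→50, 81 − 55.89 = 25.11→25) → #4C3219

#6F4824, #4C3219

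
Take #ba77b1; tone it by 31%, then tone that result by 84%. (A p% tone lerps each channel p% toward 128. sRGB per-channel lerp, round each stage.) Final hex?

#ba77b1 is rgb(186, 119, 177).
A 31% tone moves each channel 31% toward 128:
  R: 186 + 0.31×(128−186) = 186 − 17.98 = 168.02 → 168
  G: 119 + 0.31×(128−119) = 119 + 2.79 = 121.79 → 122
  B: 177 − 15.19 = 161.81 → 162
After the tone: rgb(168, 122, 162) = #a87aa2.
Per channel, c → c + 0.84(128 − c):
  R: 168 − 33.6 = 134.4 → 134
  G: 122 + 5.04 = 127.04 → 127
  B: 162 − 28.56 = 133.44 → 133
rgb(134, 127, 133) = #867f85.

#867f85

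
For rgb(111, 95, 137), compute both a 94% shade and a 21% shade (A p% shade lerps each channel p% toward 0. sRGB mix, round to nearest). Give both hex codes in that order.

#070608, #584b6c

94% shade:
  R: 111 − 104.34 = 6.66 → 7
  G: 95 + 0.94×(0−95) = 95 − 89.3 = 5.7 → 6
  B: 137 − 128.78 = 8.22 → 8
  → #070608
21% shade:
  R: 111 − 23.31 = 87.69 → 88
  G: 95 − 19.95 = 75.05 → 75
  B: 137 + 0.21×(0−137) = 137 − 28.77 = 108.23 → 108
  → #584b6c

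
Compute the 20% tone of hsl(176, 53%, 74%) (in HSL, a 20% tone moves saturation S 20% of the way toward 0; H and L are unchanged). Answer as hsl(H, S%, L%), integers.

hsl(176, 42%, 74%)

S moves 20% from 53 toward 0: 53 − 10.6 = 42.4 → 42.
H and L are unchanged.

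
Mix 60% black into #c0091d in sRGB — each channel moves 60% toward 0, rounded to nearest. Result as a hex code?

#4d040c

#c0091d is rgb(192, 9, 29).
Lerp each channel 60% toward 0:
  R: 192 − 115.2 = 76.8 → 77
  G: 9 − 5.4 = 3.6 → 4
  B: 29 + 0.6×(0−29) = 29 − 17.4 = 11.6 → 12
rgb(77, 4, 12) = #4d040c.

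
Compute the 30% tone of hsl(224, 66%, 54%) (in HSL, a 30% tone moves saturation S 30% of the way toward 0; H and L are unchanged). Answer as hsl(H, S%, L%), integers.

hsl(224, 46%, 54%)

S moves 30% from 66 toward 0: 66 − 19.8 = 46.2 → 46.
H and L are unchanged.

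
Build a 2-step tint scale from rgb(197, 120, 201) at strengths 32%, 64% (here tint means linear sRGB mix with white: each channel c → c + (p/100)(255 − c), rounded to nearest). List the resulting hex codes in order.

32%: (197 + 18.56 = 215.56→216, 120 + 43.2 = 163.2→163, 201 + 17.28 = 218.28→218) → #D8A3DA
64%: (197 + 37.12 = 234.12→234, 120 + 86.4 = 206.4→206, 201 + 34.56 = 235.56→236) → #EACEEC

#D8A3DA, #EACEEC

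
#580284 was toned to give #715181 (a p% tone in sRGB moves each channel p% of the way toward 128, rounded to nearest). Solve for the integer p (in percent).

#580284 is rgb(88, 2, 132); #715181 is rgb(113, 81, 129).
On the G channel (widest range): 81 ≈ 2 + (p/100)(128 − 2), so p ≈ 100×(81 − 2)/(128 − 2) = 7900/126 = 62.70.
p = 63 reproduces all three channels after rounding.

63%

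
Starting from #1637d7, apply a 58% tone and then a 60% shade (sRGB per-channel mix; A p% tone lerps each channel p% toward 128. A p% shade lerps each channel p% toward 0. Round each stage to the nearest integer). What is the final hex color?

#1637d7 is rgb(22, 55, 215).
Lerp each channel 58% toward 128:
  R: 22 + 0.58×(128−22) = 22 + 61.48 = 83.48 → 83
  G: 55 + 0.58×(128−55) = 55 + 42.34 = 97.34 → 97
  B: 215 + 0.58×(128−215) = 215 − 50.46 = 164.54 → 165
After the tone: rgb(83, 97, 165) = #5361a5.
Per channel, c → c + 0.6(0 − c):
  R: 83 − 49.8 = 33.2 → 33
  G: 97 − 58.2 = 38.8 → 39
  B: 165 + 0.6×(0−165) = 165 − 99 = 66 → 66
rgb(33, 39, 66) = #212742.

#212742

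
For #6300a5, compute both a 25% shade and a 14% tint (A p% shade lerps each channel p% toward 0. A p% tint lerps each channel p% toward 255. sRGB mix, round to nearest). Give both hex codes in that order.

#6300a5 is rgb(99, 0, 165).
25% shade:
  R: 99 + 0.25×(0−99) = 99 − 24.75 = 74.25 → 74
  G: 0 + 0 = 0 → 0
  B: 165 + 0.25×(0−165) = 165 − 41.25 = 123.75 → 124
  → #4a007c
14% tint:
  R: 99 + 0.14×(255−99) = 99 + 21.84 = 120.84 → 121
  G: 0 + 35.7 = 35.7 → 36
  B: 165 + 0.14×(255−165) = 165 + 12.6 = 177.6 → 178
  → #7924b2

#4a007c, #7924b2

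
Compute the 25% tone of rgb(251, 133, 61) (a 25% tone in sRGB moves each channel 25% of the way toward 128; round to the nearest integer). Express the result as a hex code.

#dc844e

Per channel, c → c + 0.25(128 − c):
  R: 251 − 30.75 = 220.25 → 220
  G: 133 − 1.25 = 131.75 → 132
  B: 61 + 0.25×(128−61) = 61 + 16.75 = 77.75 → 78
rgb(220, 132, 78) = #dc844e.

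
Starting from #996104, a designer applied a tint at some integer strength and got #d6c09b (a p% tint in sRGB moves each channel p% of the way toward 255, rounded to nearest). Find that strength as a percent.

60%

#996104 is rgb(153, 97, 4); #d6c09b is rgb(214, 192, 155).
On the B channel (widest range): 155 ≈ 4 + (p/100)(255 − 4), so p ≈ 100×(155 − 4)/(255 − 4) = 15100/251 = 60.16.
p = 60 reproduces all three channels after rounding.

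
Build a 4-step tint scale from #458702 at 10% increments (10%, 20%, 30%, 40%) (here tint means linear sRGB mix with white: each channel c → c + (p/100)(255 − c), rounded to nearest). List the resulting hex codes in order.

#58931B, #6A9F35, #7DAB4E, #8FB767

#458702 is rgb(69, 135, 2).
10%: (69 + 18.6 = 87.6→88, 135 + 12 = 147→147, 2 + 25.3 = 27.3→27) → #58931B
20%: (69 + 37.2 = 106.2→106, 135 + 24 = 159→159, 2 + 50.6 = 52.6→53) → #6A9F35
30%: (69 + 55.8 = 124.8→125, 135 + 36 = 171→171, 2 + 75.9 = 77.9→78) → #7DAB4E
40%: (69 + 74.4 = 143.4→143, 135 + 48 = 183→183, 2 + 101.2 = 103.2→103) → #8FB767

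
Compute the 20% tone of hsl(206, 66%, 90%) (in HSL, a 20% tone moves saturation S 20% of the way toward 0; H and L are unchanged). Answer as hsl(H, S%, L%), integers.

S moves 20% from 66 toward 0: 66 − 13.2 = 52.8 → 53.
H and L are unchanged.

hsl(206, 53%, 90%)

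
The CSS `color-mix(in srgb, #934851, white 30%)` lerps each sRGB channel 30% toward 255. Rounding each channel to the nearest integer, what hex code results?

#934851 is rgb(147, 72, 81).
Lerp each channel 30% toward 255:
  R: 147 + 0.3×(255−147) = 147 + 32.4 = 179.4 → 179
  G: 72 + 54.9 = 126.9 → 127
  B: 81 + 0.3×(255−81) = 81 + 52.2 = 133.2 → 133
rgb(179, 127, 133) = #B37F85.

#B37F85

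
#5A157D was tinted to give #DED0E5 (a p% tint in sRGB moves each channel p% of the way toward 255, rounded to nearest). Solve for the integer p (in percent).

#5A157D is rgb(90, 21, 125); #DED0E5 is rgb(222, 208, 229).
On the G channel (widest range): 208 ≈ 21 + (p/100)(255 − 21), so p ≈ 100×(208 − 21)/(255 − 21) = 18700/234 = 79.91.
p = 80 reproduces all three channels after rounding.

80%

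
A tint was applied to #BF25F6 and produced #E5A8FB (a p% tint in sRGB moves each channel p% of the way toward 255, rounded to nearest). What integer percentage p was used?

#BF25F6 is rgb(191, 37, 246); #E5A8FB is rgb(229, 168, 251).
On the G channel (widest range): 168 ≈ 37 + (p/100)(255 − 37), so p ≈ 100×(168 − 37)/(255 − 37) = 13100/218 = 60.09.
p = 60 reproduces all three channels after rounding.

60%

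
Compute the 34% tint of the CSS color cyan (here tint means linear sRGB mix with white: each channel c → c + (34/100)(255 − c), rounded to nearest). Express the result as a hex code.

CSS cyan is rgb(0, 255, 255).
Per channel, c → c + 0.34(255 − c):
  R: 0 + 0.34×(255−0) = 0 + 86.7 = 86.7 → 87
  G: 255 + 0.34×(255−255) = 255 + 0 = 255 → 255
  B: 255 + 0.34×(255−255) = 255 + 0 = 255 → 255
rgb(87, 255, 255) = #57FFFF.

#57FFFF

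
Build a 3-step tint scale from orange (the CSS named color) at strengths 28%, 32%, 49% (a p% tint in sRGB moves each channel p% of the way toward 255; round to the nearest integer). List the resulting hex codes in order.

#ffbe47, #ffc252, #ffd17d

CSS orange is rgb(255, 165, 0).
28%: (255→255, 165 + 25.2 = 190.2→190, 0 + 71.4 = 71.4→71) → #ffbe47
32%: (255→255, 165 + 28.8 = 193.8→194, 0 + 81.6 = 81.6→82) → #ffc252
49%: (255→255, 165 + 44.1 = 209.1→209, 0 + 124.95 = 124.95→125) → #ffd17d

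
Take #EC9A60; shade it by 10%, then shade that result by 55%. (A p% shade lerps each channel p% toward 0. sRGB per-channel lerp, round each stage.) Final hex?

#5F3F27

#EC9A60 is rgb(236, 154, 96).
Per channel, c → c + 0.1(0 − c):
  R: 236 − 23.6 = 212.4 → 212
  G: 154 + 0.1×(0−154) = 154 − 15.4 = 138.6 → 139
  B: 96 − 9.6 = 86.4 → 86
After the shade: rgb(212, 139, 86) = #D48B56.
Per channel, c → c + 0.55(0 − c):
  R: 212 + 0.55×(0−212) = 212 − 116.6 = 95.4 → 95
  G: 139 − 76.45 = 62.55 → 63
  B: 86 + 0.55×(0−86) = 86 − 47.3 = 38.7 → 39
rgb(95, 63, 39) = #5F3F27.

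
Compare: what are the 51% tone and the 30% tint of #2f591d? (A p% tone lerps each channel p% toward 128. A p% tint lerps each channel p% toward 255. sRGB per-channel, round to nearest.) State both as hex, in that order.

#2f591d is rgb(47, 89, 29).
51% tone:
  R: 47 + 41.31 = 88.31 → 88
  G: 89 + 19.89 = 108.89 → 109
  B: 29 + 50.49 = 79.49 → 79
  → #586d4f
30% tint:
  R: 47 + 0.3×(255−47) = 47 + 62.4 = 109.4 → 109
  G: 89 + 0.3×(255−89) = 89 + 49.8 = 138.8 → 139
  B: 29 + 0.3×(255−29) = 29 + 67.8 = 96.8 → 97
  → #6d8b61

#586d4f, #6d8b61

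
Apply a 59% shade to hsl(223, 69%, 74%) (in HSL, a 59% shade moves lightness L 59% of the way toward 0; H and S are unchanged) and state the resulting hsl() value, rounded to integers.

hsl(223, 69%, 30%)

L moves 59% from 74 toward 0: 74 − 43.66 = 30.34 → 30.
H and S are unchanged.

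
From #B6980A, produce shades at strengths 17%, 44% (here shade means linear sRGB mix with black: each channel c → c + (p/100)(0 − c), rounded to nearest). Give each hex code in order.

#B6980A is rgb(182, 152, 10).
17%: (182 − 30.94 = 151.06→151, 152 − 25.84 = 126.16→126, 10 − 1.7 = 8.3→8) → #977E08
44%: (182 − 80.08 = 101.92→102, 152 − 66.88 = 85.12→85, 10 − 4.4 = 5.6→6) → #665506

#977E08, #665506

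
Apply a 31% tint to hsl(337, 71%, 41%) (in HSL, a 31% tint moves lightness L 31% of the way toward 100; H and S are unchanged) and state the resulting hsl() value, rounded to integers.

hsl(337, 71%, 59%)

L moves 31% from 41 toward 100: 41 + 18.29 = 59.29 → 59.
H and S are unchanged.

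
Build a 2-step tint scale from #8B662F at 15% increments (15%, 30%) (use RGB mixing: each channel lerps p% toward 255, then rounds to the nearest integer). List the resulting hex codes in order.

#8B662F is rgb(139, 102, 47).
15%: (139 + 17.4 = 156.4→156, 102 + 22.95 = 124.95→125, 47 + 31.2 = 78.2→78) → #9C7D4E
30%: (139 + 34.8 = 173.8→174, 102 + 45.9 = 147.9→148, 47 + 62.4 = 109.4→109) → #AE946D

#9C7D4E, #AE946D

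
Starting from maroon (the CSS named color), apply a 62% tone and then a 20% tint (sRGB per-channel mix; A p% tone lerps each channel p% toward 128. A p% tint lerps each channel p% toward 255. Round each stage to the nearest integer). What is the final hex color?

#997272

CSS maroon is rgb(128, 0, 0).
Per channel, c → c + 0.62(128 − c):
  R: 128 + 0 = 128 → 128
  G: 0 + 0.62×(128−0) = 0 + 79.36 = 79.36 → 79
  B: 0 + 0.62×(128−0) = 0 + 79.36 = 79.36 → 79
After the tone: rgb(128, 79, 79) = #804F4F.
Lerp each channel 20% toward 255:
  R: 128 + 25.4 = 153.4 → 153
  G: 79 + 0.2×(255−79) = 79 + 35.2 = 114.2 → 114
  B: 79 + 35.2 = 114.2 → 114
rgb(153, 114, 114) = #997272.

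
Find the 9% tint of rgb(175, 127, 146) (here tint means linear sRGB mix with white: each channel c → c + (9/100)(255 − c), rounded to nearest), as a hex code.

#B68B9C

Lerp each channel 9% toward 255:
  R: 175 + 0.09×(255−175) = 175 + 7.2 = 182.2 → 182
  G: 127 + 0.09×(255−127) = 127 + 11.52 = 138.52 → 139
  B: 146 + 0.09×(255−146) = 146 + 9.81 = 155.81 → 156
rgb(182, 139, 156) = #B68B9C.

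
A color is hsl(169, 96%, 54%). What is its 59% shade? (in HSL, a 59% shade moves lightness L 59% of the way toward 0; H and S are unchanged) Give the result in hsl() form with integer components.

L moves 59% from 54 toward 0: 54 − 31.86 = 22.14 → 22.
H and S are unchanged.

hsl(169, 96%, 22%)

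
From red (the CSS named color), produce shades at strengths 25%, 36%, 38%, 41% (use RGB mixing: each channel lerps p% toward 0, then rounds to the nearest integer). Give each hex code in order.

#BF0000, #A30000, #9E0000, #960000

CSS red is rgb(255, 0, 0).
25%: (255 − 63.75 = 191.25→191, 0→0, 0→0) → #BF0000
36%: (255 − 91.8 = 163.2→163, 0→0, 0→0) → #A30000
38%: (255 − 96.9 = 158.1→158, 0→0, 0→0) → #9E0000
41%: (255 − 104.55 = 150.45→150, 0→0, 0→0) → #960000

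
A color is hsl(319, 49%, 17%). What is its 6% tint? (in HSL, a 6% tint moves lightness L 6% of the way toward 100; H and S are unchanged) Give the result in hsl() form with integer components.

L moves 6% from 17 toward 100: 17 + 4.98 = 21.98 → 22.
H and S are unchanged.

hsl(319, 49%, 22%)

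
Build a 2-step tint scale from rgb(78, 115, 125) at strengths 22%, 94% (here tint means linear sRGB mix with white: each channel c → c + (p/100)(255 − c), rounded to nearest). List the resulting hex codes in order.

22%: (78 + 38.94 = 116.94→117, 115 + 30.8 = 145.8→146, 125 + 28.6 = 153.6→154) → #75929a
94%: (78 + 166.38 = 244.38→244, 115 + 131.6 = 246.6→247, 125 + 122.2 = 247.2→247) → #f4f7f7

#75929a, #f4f7f7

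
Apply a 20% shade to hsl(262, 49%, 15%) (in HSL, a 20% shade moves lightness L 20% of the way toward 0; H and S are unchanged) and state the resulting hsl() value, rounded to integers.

L moves 20% from 15 toward 0: 15 − 3 = 12 → 12.
H and S are unchanged.

hsl(262, 49%, 12%)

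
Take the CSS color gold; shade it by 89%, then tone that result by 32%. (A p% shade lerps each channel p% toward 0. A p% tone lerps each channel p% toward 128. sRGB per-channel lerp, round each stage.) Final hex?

CSS gold is rgb(255, 215, 0).
Per channel, c → c + 0.89(0 − c):
  R: 255 − 226.95 = 28.05 → 28
  G: 215 + 0.89×(0−215) = 215 − 191.35 = 23.65 → 24
  B: 0 + 0.89×(0−0) = 0 + 0 = 0 → 0
After the shade: rgb(28, 24, 0) = #1C1800.
Per channel, c → c + 0.32(128 − c):
  R: 28 + 0.32×(128−28) = 28 + 32 = 60 → 60
  G: 24 + 0.32×(128−24) = 24 + 33.28 = 57.28 → 57
  B: 0 + 40.96 = 40.96 → 41
rgb(60, 57, 41) = #3C3929.

#3C3929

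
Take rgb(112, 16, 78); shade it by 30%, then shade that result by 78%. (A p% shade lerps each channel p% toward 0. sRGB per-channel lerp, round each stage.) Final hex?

Per channel, c → c + 0.3(0 − c):
  R: 112 + 0.3×(0−112) = 112 − 33.6 = 78.4 → 78
  G: 16 + 0.3×(0−16) = 16 − 4.8 = 11.2 → 11
  B: 78 + 0.3×(0−78) = 78 − 23.4 = 54.6 → 55
After the shade: rgb(78, 11, 55) = #4E0B37.
Lerp each channel 78% toward 0:
  R: 78 − 60.84 = 17.16 → 17
  G: 11 − 8.58 = 2.42 → 2
  B: 55 − 42.9 = 12.1 → 12
rgb(17, 2, 12) = #11020C.

#11020C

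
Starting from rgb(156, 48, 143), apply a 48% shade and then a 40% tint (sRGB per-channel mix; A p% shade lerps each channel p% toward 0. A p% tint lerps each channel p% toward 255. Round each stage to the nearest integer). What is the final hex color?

Per channel, c → c + 0.48(0 − c):
  R: 156 + 0.48×(0−156) = 156 − 74.88 = 81.12 → 81
  G: 48 + 0.48×(0−48) = 48 − 23.04 = 24.96 → 25
  B: 143 − 68.64 = 74.36 → 74
After the shade: rgb(81, 25, 74) = #51194A.
A 40% tint moves each channel 40% toward 255:
  R: 81 + 0.4×(255−81) = 81 + 69.6 = 150.6 → 151
  G: 25 + 0.4×(255−25) = 25 + 92 = 117 → 117
  B: 74 + 72.4 = 146.4 → 146
rgb(151, 117, 146) = #977592.

#977592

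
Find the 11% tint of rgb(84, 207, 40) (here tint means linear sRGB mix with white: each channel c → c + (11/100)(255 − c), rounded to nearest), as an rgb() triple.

Lerp each channel 11% toward 255:
  R: 84 + 18.81 = 102.81 → 103
  G: 207 + 5.28 = 212.28 → 212
  B: 40 + 23.65 = 63.65 → 64

rgb(103, 212, 64)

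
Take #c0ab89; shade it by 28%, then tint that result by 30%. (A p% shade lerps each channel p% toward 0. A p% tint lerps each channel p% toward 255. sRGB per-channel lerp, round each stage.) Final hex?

#c0ab89 is rgb(192, 171, 137).
A 28% shade moves each channel 28% toward 0:
  R: 192 + 0.28×(0−192) = 192 − 53.76 = 138.24 → 138
  G: 171 − 47.88 = 123.12 → 123
  B: 137 − 38.36 = 98.64 → 99
After the shade: rgb(138, 123, 99) = #8a7b63.
A 30% tint moves each channel 30% toward 255:
  R: 138 + 0.3×(255−138) = 138 + 35.1 = 173.1 → 173
  G: 123 + 39.6 = 162.6 → 163
  B: 99 + 46.8 = 145.8 → 146
rgb(173, 163, 146) = #ada392.

#ada392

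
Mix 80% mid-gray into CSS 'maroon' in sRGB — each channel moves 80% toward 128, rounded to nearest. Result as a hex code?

CSS maroon is rgb(128, 0, 0).
Per channel, c → c + 0.8(128 − c):
  R: 128 + 0.8×(128−128) = 128 + 0 = 128 → 128
  G: 0 + 102.4 = 102.4 → 102
  B: 0 + 0.8×(128−0) = 0 + 102.4 = 102.4 → 102
rgb(128, 102, 102) = #806666.

#806666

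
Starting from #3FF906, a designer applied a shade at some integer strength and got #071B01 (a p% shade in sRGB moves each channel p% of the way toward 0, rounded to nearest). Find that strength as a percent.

#3FF906 is rgb(63, 249, 6); #071B01 is rgb(7, 27, 1).
On the G channel (widest range): 27 ≈ 249 + (p/100)(0 − 249), so p ≈ 100×(27 − 249)/(0 − 249) = -22200/-249 = 89.16.
p = 89 reproduces all three channels after rounding.

89%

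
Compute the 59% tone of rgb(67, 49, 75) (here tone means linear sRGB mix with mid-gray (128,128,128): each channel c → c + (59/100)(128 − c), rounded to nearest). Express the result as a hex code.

A 59% tone moves each channel 59% toward 128:
  R: 67 + 35.99 = 102.99 → 103
  G: 49 + 46.61 = 95.61 → 96
  B: 75 + 0.59×(128−75) = 75 + 31.27 = 106.27 → 106
rgb(103, 96, 106) = #67606a.

#67606a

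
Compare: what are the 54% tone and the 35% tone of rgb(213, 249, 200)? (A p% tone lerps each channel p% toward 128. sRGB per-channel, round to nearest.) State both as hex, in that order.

#a7b8a1, #b7cfaf

54% tone:
  R: 213 + 0.54×(128−213) = 213 − 45.9 = 167.1 → 167
  G: 249 + 0.54×(128−249) = 249 − 65.34 = 183.66 → 184
  B: 200 + 0.54×(128−200) = 200 − 38.88 = 161.12 → 161
  → #a7b8a1
35% tone:
  R: 213 + 0.35×(128−213) = 213 − 29.75 = 183.25 → 183
  G: 249 − 42.35 = 206.65 → 207
  B: 200 + 0.35×(128−200) = 200 − 25.2 = 174.8 → 175
  → #b7cfaf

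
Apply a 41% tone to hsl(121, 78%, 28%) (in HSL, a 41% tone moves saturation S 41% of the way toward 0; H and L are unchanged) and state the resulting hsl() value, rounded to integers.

S moves 41% from 78 toward 0: 78 − 31.98 = 46.02 → 46.
H and L are unchanged.

hsl(121, 46%, 28%)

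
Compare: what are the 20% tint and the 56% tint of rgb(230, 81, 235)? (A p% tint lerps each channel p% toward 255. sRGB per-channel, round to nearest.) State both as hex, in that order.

#EB74EF, #F4B2F6

20% tint:
  R: 230 + 0.2×(255−230) = 230 + 5 = 235 → 235
  G: 81 + 0.2×(255−81) = 81 + 34.8 = 115.8 → 116
  B: 235 + 4 = 239 → 239
  → #EB74EF
56% tint:
  R: 230 + 0.56×(255−230) = 230 + 14 = 244 → 244
  G: 81 + 0.56×(255−81) = 81 + 97.44 = 178.44 → 178
  B: 235 + 0.56×(255−235) = 235 + 11.2 = 246.2 → 246
  → #F4B2F6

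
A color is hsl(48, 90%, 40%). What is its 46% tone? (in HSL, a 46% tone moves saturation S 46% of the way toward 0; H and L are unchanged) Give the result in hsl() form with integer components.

S moves 46% from 90 toward 0: 90 − 41.4 = 48.6 → 49.
H and L are unchanged.

hsl(48, 49%, 40%)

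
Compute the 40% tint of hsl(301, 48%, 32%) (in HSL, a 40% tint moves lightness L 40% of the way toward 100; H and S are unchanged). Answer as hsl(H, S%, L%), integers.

hsl(301, 48%, 59%)

L moves 40% from 32 toward 100: 32 + 27.2 = 59.2 → 59.
H and S are unchanged.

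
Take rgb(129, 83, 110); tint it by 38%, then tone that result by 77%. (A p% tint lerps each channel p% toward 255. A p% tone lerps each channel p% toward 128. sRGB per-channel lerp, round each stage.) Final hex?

#8B8589

Per channel, c → c + 0.38(255 − c):
  R: 129 + 0.38×(255−129) = 129 + 47.88 = 176.88 → 177
  G: 83 + 0.38×(255−83) = 83 + 65.36 = 148.36 → 148
  B: 110 + 0.38×(255−110) = 110 + 55.1 = 165.1 → 165
After the tint: rgb(177, 148, 165) = #B194A5.
A 77% tone moves each channel 77% toward 128:
  R: 177 + 0.77×(128−177) = 177 − 37.73 = 139.27 → 139
  G: 148 + 0.77×(128−148) = 148 − 15.4 = 132.6 → 133
  B: 165 + 0.77×(128−165) = 165 − 28.49 = 136.51 → 137
rgb(139, 133, 137) = #8B8589.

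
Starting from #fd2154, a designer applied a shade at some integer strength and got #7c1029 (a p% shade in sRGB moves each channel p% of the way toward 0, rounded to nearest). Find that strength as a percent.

#fd2154 is rgb(253, 33, 84); #7c1029 is rgb(124, 16, 41).
On the R channel (widest range): 124 ≈ 253 + (p/100)(0 − 253), so p ≈ 100×(124 − 253)/(0 − 253) = -12900/-253 = 50.99.
p = 51 reproduces all three channels after rounding.

51%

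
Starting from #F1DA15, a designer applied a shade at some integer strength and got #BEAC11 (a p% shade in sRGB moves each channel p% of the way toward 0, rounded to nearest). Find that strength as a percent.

#F1DA15 is rgb(241, 218, 21); #BEAC11 is rgb(190, 172, 17).
On the R channel (widest range): 190 ≈ 241 + (p/100)(0 − 241), so p ≈ 100×(190 − 241)/(0 − 241) = -5100/-241 = 21.16.
p = 21 reproduces all three channels after rounding.

21%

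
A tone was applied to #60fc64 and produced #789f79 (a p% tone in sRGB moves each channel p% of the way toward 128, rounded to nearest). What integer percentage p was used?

#60fc64 is rgb(96, 252, 100); #789f79 is rgb(120, 159, 121).
On the G channel (widest range): 159 ≈ 252 + (p/100)(128 − 252), so p ≈ 100×(159 − 252)/(128 − 252) = -9300/-124 = 75.00.
p = 75 reproduces all three channels after rounding.

75%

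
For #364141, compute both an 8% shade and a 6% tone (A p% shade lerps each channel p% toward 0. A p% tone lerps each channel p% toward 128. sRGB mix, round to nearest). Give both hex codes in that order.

#364141 is rgb(54, 65, 65).
8% shade:
  R: 54 + 0.08×(0−54) = 54 − 4.32 = 49.68 → 50
  G: 65 + 0.08×(0−65) = 65 − 5.2 = 59.8 → 60
  B: 65 + 0.08×(0−65) = 65 − 5.2 = 59.8 → 60
  → #323C3C
6% tone:
  R: 54 + 0.06×(128−54) = 54 + 4.44 = 58.44 → 58
  G: 65 + 0.06×(128−65) = 65 + 3.78 = 68.78 → 69
  B: 65 + 0.06×(128−65) = 65 + 3.78 = 68.78 → 69
  → #3A4545

#323C3C, #3A4545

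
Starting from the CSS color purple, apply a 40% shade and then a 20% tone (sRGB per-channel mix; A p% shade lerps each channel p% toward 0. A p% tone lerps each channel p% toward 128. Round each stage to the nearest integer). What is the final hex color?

CSS purple is rgb(128, 0, 128).
A 40% shade moves each channel 40% toward 0:
  R: 128 − 51.2 = 76.8 → 77
  G: 0 + 0 = 0 → 0
  B: 128 − 51.2 = 76.8 → 77
After the shade: rgb(77, 0, 77) = #4d004d.
Lerp each channel 20% toward 128:
  R: 77 + 0.2×(128−77) = 77 + 10.2 = 87.2 → 87
  G: 0 + 0.2×(128−0) = 0 + 25.6 = 25.6 → 26
  B: 77 + 10.2 = 87.2 → 87
rgb(87, 26, 87) = #571a57.

#571a57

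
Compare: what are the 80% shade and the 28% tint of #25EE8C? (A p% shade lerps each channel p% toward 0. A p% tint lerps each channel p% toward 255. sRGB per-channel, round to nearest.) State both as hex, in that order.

#25EE8C is rgb(37, 238, 140).
80% shade:
  R: 37 + 0.8×(0−37) = 37 − 29.6 = 7.4 → 7
  G: 238 − 190.4 = 47.6 → 48
  B: 140 + 0.8×(0−140) = 140 − 112 = 28 → 28
  → #07301C
28% tint:
  R: 37 + 61.04 = 98.04 → 98
  G: 238 + 4.76 = 242.76 → 243
  B: 140 + 32.2 = 172.2 → 172
  → #62F3AC

#07301C, #62F3AC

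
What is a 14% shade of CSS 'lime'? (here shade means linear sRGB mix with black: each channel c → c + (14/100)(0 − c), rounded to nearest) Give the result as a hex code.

#00db00

CSS lime is rgb(0, 255, 0).
Per channel, c → c + 0.14(0 − c):
  R: 0 + 0.14×(0−0) = 0 + 0 = 0 → 0
  G: 255 + 0.14×(0−255) = 255 − 35.7 = 219.3 → 219
  B: 0 + 0.14×(0−0) = 0 + 0 = 0 → 0
rgb(0, 219, 0) = #00db00.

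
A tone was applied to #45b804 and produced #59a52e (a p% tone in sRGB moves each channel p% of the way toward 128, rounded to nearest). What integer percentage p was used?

#45b804 is rgb(69, 184, 4); #59a52e is rgb(89, 165, 46).
On the B channel (widest range): 46 ≈ 4 + (p/100)(128 − 4), so p ≈ 100×(46 − 4)/(128 − 4) = 4200/124 = 33.87.
p = 34 reproduces all three channels after rounding.

34%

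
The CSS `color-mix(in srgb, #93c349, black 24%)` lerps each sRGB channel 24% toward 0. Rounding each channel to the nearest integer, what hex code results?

#709437

#93c349 is rgb(147, 195, 73).
A 24% shade moves each channel 24% toward 0:
  R: 147 − 35.28 = 111.72 → 112
  G: 195 + 0.24×(0−195) = 195 − 46.8 = 148.2 → 148
  B: 73 − 17.52 = 55.48 → 55
rgb(112, 148, 55) = #709437.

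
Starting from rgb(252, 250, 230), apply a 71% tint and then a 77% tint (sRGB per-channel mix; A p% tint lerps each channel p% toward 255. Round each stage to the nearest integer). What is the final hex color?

Per channel, c → c + 0.71(255 − c):
  R: 252 + 0.71×(255−252) = 252 + 2.13 = 254.13 → 254
  G: 250 + 0.71×(255−250) = 250 + 3.55 = 253.55 → 254
  B: 230 + 0.71×(255−230) = 230 + 17.75 = 247.75 → 248
After the tint: rgb(254, 254, 248) = #fefef8.
A 77% tint moves each channel 77% toward 255:
  R: 254 + 0.77 = 254.77 → 255
  G: 254 + 0.77×(255−254) = 254 + 0.77 = 254.77 → 255
  B: 248 + 0.77×(255−248) = 248 + 5.39 = 253.39 → 253
rgb(255, 255, 253) = #fffffd.

#fffffd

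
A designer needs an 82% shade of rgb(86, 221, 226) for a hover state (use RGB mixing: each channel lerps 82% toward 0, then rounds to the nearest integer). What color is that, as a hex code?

Per channel, c → c + 0.82(0 − c):
  R: 86 − 70.52 = 15.48 → 15
  G: 221 + 0.82×(0−221) = 221 − 181.22 = 39.78 → 40
  B: 226 + 0.82×(0−226) = 226 − 185.32 = 40.68 → 41
rgb(15, 40, 41) = #0F2829.

#0F2829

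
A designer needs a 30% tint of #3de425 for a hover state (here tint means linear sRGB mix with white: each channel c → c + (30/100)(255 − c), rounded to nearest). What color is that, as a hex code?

#3de425 is rgb(61, 228, 37).
Lerp each channel 30% toward 255:
  R: 61 + 58.2 = 119.2 → 119
  G: 228 + 0.3×(255−228) = 228 + 8.1 = 236.1 → 236
  B: 37 + 0.3×(255−37) = 37 + 65.4 = 102.4 → 102
rgb(119, 236, 102) = #77ec66.

#77ec66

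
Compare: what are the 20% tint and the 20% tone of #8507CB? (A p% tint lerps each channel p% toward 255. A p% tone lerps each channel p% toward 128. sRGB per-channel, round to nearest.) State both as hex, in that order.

#8507CB is rgb(133, 7, 203).
20% tint:
  R: 133 + 0.2×(255−133) = 133 + 24.4 = 157.4 → 157
  G: 7 + 0.2×(255−7) = 7 + 49.6 = 56.6 → 57
  B: 203 + 0.2×(255−203) = 203 + 10.4 = 213.4 → 213
  → #9D39D5
20% tone:
  R: 133 − 1 = 132 → 132
  G: 7 + 24.2 = 31.2 → 31
  B: 203 + 0.2×(128−203) = 203 − 15 = 188 → 188
  → #841FBC

#9D39D5, #841FBC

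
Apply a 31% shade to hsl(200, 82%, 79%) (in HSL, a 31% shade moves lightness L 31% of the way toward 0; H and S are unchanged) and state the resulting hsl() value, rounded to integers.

hsl(200, 82%, 55%)

L moves 31% from 79 toward 0: 79 − 24.49 = 54.51 → 55.
H and S are unchanged.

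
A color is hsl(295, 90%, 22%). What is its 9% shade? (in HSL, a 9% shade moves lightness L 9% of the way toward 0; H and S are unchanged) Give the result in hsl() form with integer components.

hsl(295, 90%, 20%)

L moves 9% from 22 toward 0: 22 − 1.98 = 20.02 → 20.
H and S are unchanged.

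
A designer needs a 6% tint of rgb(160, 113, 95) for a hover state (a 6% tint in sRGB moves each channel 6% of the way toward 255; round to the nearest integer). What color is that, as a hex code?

A 6% tint moves each channel 6% toward 255:
  R: 160 + 5.7 = 165.7 → 166
  G: 113 + 0.06×(255−113) = 113 + 8.52 = 121.52 → 122
  B: 95 + 9.6 = 104.6 → 105
rgb(166, 122, 105) = #a67a69.

#a67a69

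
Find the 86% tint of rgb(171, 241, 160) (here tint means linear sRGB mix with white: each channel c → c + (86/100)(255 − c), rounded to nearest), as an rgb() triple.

Per channel, c → c + 0.86(255 − c):
  R: 171 + 0.86×(255−171) = 171 + 72.24 = 243.24 → 243
  G: 241 + 12.04 = 253.04 → 253
  B: 160 + 81.7 = 241.7 → 242

rgb(243, 253, 242)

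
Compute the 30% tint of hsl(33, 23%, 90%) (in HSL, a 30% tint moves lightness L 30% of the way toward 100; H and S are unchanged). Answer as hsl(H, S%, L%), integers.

hsl(33, 23%, 93%)

L moves 30% from 90 toward 100: 90 + 3 = 93 → 93.
H and S are unchanged.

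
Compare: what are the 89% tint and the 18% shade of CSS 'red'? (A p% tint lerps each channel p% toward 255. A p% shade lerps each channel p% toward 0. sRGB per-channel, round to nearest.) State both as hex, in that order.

#FFE3E3, #D10000

CSS red is rgb(255, 0, 0).
89% tint:
  R: 255 + 0.89×(255−255) = 255 + 0 = 255 → 255
  G: 0 + 0.89×(255−0) = 0 + 226.95 = 226.95 → 227
  B: 0 + 226.95 = 226.95 → 227
  → #FFE3E3
18% shade:
  R: 255 + 0.18×(0−255) = 255 − 45.9 = 209.1 → 209
  G: 0 + 0 = 0 → 0
  B: 0 + 0 = 0 → 0
  → #D10000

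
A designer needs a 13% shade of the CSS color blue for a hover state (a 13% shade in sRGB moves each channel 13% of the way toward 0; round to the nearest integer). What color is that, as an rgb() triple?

CSS blue is rgb(0, 0, 255).
Lerp each channel 13% toward 0:
  R: 0 + 0.13×(0−0) = 0 + 0 = 0 → 0
  G: 0 + 0 = 0 → 0
  B: 255 + 0.13×(0−255) = 255 − 33.15 = 221.85 → 222

rgb(0, 0, 222)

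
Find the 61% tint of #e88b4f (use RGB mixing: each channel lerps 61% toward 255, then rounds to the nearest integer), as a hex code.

#f6d2ba

#e88b4f is rgb(232, 139, 79).
A 61% tint moves each channel 61% toward 255:
  R: 232 + 0.61×(255−232) = 232 + 14.03 = 246.03 → 246
  G: 139 + 0.61×(255−139) = 139 + 70.76 = 209.76 → 210
  B: 79 + 107.36 = 186.36 → 186
rgb(246, 210, 186) = #f6d2ba.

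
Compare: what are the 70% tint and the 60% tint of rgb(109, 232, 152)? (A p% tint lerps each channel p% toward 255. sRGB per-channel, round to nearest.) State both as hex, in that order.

#d3f8e0, #c5f6d6

70% tint:
  R: 109 + 0.7×(255−109) = 109 + 102.2 = 211.2 → 211
  G: 232 + 16.1 = 248.1 → 248
  B: 152 + 72.1 = 224.1 → 224
  → #d3f8e0
60% tint:
  R: 109 + 0.6×(255−109) = 109 + 87.6 = 196.6 → 197
  G: 232 + 0.6×(255−232) = 232 + 13.8 = 245.8 → 246
  B: 152 + 0.6×(255−152) = 152 + 61.8 = 213.8 → 214
  → #c5f6d6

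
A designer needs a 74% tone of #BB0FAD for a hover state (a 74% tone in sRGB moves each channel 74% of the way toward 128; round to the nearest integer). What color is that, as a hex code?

#BB0FAD is rgb(187, 15, 173).
Lerp each channel 74% toward 128:
  R: 187 − 43.66 = 143.34 → 143
  G: 15 + 83.62 = 98.62 → 99
  B: 173 + 0.74×(128−173) = 173 − 33.3 = 139.7 → 140
rgb(143, 99, 140) = #8F638C.

#8F638C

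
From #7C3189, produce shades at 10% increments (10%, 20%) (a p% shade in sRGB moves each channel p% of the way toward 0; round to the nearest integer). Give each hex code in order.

#7C3189 is rgb(124, 49, 137).
10%: (124 − 12.4 = 111.6→112, 49 − 4.9 = 44.1→44, 137 − 13.7 = 123.3→123) → #702C7B
20%: (124 − 24.8 = 99.2→99, 49 − 9.8 = 39.2→39, 137 − 27.4 = 109.6→110) → #63276E

#702C7B, #63276E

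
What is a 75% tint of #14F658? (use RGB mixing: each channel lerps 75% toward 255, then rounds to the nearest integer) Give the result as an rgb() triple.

#14F658 is rgb(20, 246, 88).
Lerp each channel 75% toward 255:
  R: 20 + 0.75×(255−20) = 20 + 176.25 = 196.25 → 196
  G: 246 + 0.75×(255−246) = 246 + 6.75 = 252.75 → 253
  B: 88 + 0.75×(255−88) = 88 + 125.25 = 213.25 → 213

rgb(196, 253, 213)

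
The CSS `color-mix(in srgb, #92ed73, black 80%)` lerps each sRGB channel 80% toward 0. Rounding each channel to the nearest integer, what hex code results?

#1d2f17

#92ed73 is rgb(146, 237, 115).
Lerp each channel 80% toward 0:
  R: 146 + 0.8×(0−146) = 146 − 116.8 = 29.2 → 29
  G: 237 − 189.6 = 47.4 → 47
  B: 115 − 92 = 23 → 23
rgb(29, 47, 23) = #1d2f17.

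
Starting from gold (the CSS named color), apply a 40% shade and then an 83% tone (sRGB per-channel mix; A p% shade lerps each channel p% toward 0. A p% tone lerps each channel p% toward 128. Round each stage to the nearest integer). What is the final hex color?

CSS gold is rgb(255, 215, 0).
Lerp each channel 40% toward 0:
  R: 255 − 102 = 153 → 153
  G: 215 + 0.4×(0−215) = 215 − 86 = 129 → 129
  B: 0 + 0.4×(0−0) = 0 + 0 = 0 → 0
After the shade: rgb(153, 129, 0) = #998100.
An 83% tone moves each channel 83% toward 128:
  R: 153 − 20.75 = 132.25 → 132
  G: 129 + 0.83×(128−129) = 129 − 0.83 = 128.17 → 128
  B: 0 + 0.83×(128−0) = 0 + 106.24 = 106.24 → 106
rgb(132, 128, 106) = #84806A.

#84806A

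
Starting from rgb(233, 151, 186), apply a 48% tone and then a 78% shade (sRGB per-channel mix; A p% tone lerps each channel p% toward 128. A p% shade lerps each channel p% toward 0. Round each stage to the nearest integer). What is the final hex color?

Per channel, c → c + 0.48(128 − c):
  R: 233 − 50.4 = 182.6 → 183
  G: 151 + 0.48×(128−151) = 151 − 11.04 = 139.96 → 140
  B: 186 + 0.48×(128−186) = 186 − 27.84 = 158.16 → 158
After the tone: rgb(183, 140, 158) = #B78C9E.
A 78% shade moves each channel 78% toward 0:
  R: 183 + 0.78×(0−183) = 183 − 142.74 = 40.26 → 40
  G: 140 − 109.2 = 30.8 → 31
  B: 158 − 123.24 = 34.76 → 35
rgb(40, 31, 35) = #281F23.

#281F23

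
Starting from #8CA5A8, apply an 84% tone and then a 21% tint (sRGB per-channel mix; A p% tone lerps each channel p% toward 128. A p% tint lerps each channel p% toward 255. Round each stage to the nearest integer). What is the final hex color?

#8CA5A8 is rgb(140, 165, 168).
An 84% tone moves each channel 84% toward 128:
  R: 140 + 0.84×(128−140) = 140 − 10.08 = 129.92 → 130
  G: 165 + 0.84×(128−165) = 165 − 31.08 = 133.92 → 134
  B: 168 + 0.84×(128−168) = 168 − 33.6 = 134.4 → 134
After the tone: rgb(130, 134, 134) = #828686.
Per channel, c → c + 0.21(255 − c):
  R: 130 + 0.21×(255−130) = 130 + 26.25 = 156.25 → 156
  G: 134 + 25.41 = 159.41 → 159
  B: 134 + 0.21×(255−134) = 134 + 25.41 = 159.41 → 159
rgb(156, 159, 159) = #9C9F9F.

#9C9F9F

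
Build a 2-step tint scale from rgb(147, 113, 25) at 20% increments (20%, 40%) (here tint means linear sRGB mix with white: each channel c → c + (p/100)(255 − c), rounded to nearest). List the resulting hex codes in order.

#A98D47, #BEAA75

20%: (147 + 21.6 = 168.6→169, 113 + 28.4 = 141.4→141, 25 + 46 = 71→71) → #A98D47
40%: (147 + 43.2 = 190.2→190, 113 + 56.8 = 169.8→170, 25 + 92 = 117→117) → #BEAA75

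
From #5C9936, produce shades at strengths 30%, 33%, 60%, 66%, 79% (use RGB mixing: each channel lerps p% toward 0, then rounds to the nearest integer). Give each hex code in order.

#406B26, #3E6724, #253D16, #1F3412, #13200B

#5C9936 is rgb(92, 153, 54).
30%: (92 − 27.6 = 64.4→64, 153 − 45.9 = 107.1→107, 54 − 16.2 = 37.8→38) → #406B26
33%: (92 − 30.36 = 61.64→62, 153 − 50.49 = 102.51→103, 54 − 17.82 = 36.18→36) → #3E6724
60%: (92 − 55.2 = 36.8→37, 153 − 91.8 = 61.2→61, 54 − 32.4 = 21.6→22) → #253D16
66%: (92 − 60.72 = 31.28→31, 153 − 100.98 = 52.02→52, 54 − 35.64 = 18.36→18) → #1F3412
79%: (92 − 72.68 = 19.32→19, 153 − 120.87 = 32.13→32, 54 − 42.66 = 11.34→11) → #13200B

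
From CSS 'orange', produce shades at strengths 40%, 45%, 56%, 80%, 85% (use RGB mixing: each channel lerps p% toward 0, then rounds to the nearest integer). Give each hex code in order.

CSS orange is rgb(255, 165, 0).
40%: (255 − 102 = 153→153, 165 − 66 = 99→99, 0→0) → #996300
45%: (255 − 114.75 = 140.25→140, 165 − 74.25 = 90.75→91, 0→0) → #8c5b00
56%: (255 − 142.8 = 112.2→112, 165 − 92.4 = 72.6→73, 0→0) → #704900
80%: (255 − 204 = 51→51, 165 − 132 = 33→33, 0→0) → #332100
85%: (255 − 216.75 = 38.25→38, 165 − 140.25 = 24.75→25, 0→0) → #261900

#996300, #8c5b00, #704900, #332100, #261900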